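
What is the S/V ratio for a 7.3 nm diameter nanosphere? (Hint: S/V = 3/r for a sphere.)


Radius r = 7.3/2 = 3.65 nm
S/V = 3 / r = 3 / 3.65
S/V = 0.8219 nm^-1

0.8219


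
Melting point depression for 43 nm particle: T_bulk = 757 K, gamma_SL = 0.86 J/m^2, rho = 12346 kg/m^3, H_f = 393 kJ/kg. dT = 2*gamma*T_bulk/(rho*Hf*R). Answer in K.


Radius R = 43/2 = 21.5 nm = 2.15e-08 m
Convert H_f = 393 kJ/kg = 393000 J/kg
dT = 2 * gamma_SL * T_bulk / (rho * H_f * R)
dT = 2 * 0.86 * 757 / (12346 * 393000 * 2.15e-08)
dT = 12.5 K

12.5


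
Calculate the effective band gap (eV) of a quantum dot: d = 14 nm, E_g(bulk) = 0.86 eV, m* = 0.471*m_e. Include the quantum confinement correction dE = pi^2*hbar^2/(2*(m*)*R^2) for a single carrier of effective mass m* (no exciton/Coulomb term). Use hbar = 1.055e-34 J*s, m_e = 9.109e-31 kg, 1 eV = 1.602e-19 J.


Radius R = 14/2 nm = 7e-09 m
Confinement energy dE = pi^2 * hbar^2 / (2 * m_eff * m_e * R^2)
dE = pi^2 * (1.055e-34)^2 / (2 * 0.471 * 9.109e-31 * (7e-09)^2) J, divided by 1.602e-19 J/eV
dE = 0.0163 eV
Total band gap = E_g(bulk) + dE = 0.86 + 0.0163 = 0.8763 eV

0.8763


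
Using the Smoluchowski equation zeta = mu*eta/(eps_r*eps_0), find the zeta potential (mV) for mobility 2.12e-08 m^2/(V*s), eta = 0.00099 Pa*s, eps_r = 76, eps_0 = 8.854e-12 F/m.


Smoluchowski equation: zeta = mu * eta / (eps_r * eps_0)
zeta = 2.12e-08 * 0.00099 / (76 * 8.854e-12)
zeta = 0.03119 V = 31.19 mV

31.19


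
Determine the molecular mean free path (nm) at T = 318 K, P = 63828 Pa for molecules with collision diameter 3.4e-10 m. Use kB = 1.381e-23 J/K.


Mean free path: lambda = kB*T / (sqrt(2) * pi * d^2 * P)
lambda = 1.381e-23 * 318 / (sqrt(2) * pi * (3.4e-10)^2 * 63828)
lambda = 1.33964e-07 m
lambda = 133.96 nm

133.96


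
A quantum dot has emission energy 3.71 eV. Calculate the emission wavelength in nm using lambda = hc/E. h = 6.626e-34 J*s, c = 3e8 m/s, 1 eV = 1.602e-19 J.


Convert energy: E = 3.71 eV = 3.71 * 1.602e-19 = 5.94342e-19 J
lambda = h*c / E = 6.626e-34 * 3e8 / 5.94342e-19
lambda = 3.34454e-07 m = 334.5 nm

334.5


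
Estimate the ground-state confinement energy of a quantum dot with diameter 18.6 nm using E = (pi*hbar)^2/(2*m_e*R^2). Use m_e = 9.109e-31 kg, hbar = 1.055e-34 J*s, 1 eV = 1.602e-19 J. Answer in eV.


Radius R = 18.6/2 = 9.3 nm = 9.3e-09 m
E = (pi * 1.055e-34)^2 / (2 * 9.109e-31 * (9.3e-09)^2)
E(J) = 6.97169e-22
E = E(J) / 1.602e-19 = 0.0044 eV

0.0044


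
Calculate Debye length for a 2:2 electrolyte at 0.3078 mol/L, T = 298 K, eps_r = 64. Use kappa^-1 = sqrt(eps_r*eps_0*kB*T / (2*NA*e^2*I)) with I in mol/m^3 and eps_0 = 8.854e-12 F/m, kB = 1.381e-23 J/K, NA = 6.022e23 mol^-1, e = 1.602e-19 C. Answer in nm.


Ionic strength I = 0.3078 * 2^2 * 1000 = 1231.2 mol/m^3
kappa^-1 = sqrt(64 * 8.854e-12 * 1.381e-23 * 298 / (2 * 6.022e23 * (1.602e-19)^2 * 1231.2))
kappa^-1 = 0.248 nm

0.248


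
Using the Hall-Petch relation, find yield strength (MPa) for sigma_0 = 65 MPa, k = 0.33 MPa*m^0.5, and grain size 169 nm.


d = 169 nm = 1.69e-07 m
sqrt(d) = 0.0004110961
Hall-Petch contribution = k / sqrt(d) = 0.33 / 0.0004110961 = 802.7 MPa
sigma = sigma_0 + k/sqrt(d) = 65 + 802.7 = 867.7 MPa

867.7


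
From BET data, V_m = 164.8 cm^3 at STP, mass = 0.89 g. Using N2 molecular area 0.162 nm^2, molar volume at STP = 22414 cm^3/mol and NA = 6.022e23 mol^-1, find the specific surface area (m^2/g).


Number of moles in monolayer = V_m / 22414 = 164.8 / 22414 = 0.00735255
Number of molecules = moles * NA = 0.00735255 * 6.022e23
SA = molecules * sigma / mass
SA = (164.8 / 22414) * 6.022e23 * 0.162e-18 / 0.89
SA = 805.9 m^2/g

805.9


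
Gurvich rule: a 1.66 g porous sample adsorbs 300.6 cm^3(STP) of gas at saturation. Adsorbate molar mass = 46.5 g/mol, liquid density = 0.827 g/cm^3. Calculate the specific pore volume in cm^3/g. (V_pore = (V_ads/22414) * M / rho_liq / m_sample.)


Moles adsorbed n = V_ads / 22414 = 300.6 / 22414 = 1.341126e-02 mol
Liquid volume V_liq = n * M / rho_liq = 1.341126e-02 * 46.5 / 0.827 = 0.75408 cm^3
Specific pore volume V_pore = V_liq / m_sample = 0.75408 / 1.66
V_pore = 0.4543 cm^3/g

0.4543


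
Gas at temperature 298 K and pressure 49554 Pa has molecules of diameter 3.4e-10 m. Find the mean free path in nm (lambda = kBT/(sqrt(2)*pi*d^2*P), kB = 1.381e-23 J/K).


Mean free path: lambda = kB*T / (sqrt(2) * pi * d^2 * P)
lambda = 1.381e-23 * 298 / (sqrt(2) * pi * (3.4e-10)^2 * 49554)
lambda = 1.61699e-07 m
lambda = 161.7 nm

161.7


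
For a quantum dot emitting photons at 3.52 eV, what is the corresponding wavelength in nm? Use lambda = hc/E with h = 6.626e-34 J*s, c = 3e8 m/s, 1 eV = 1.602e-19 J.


Convert energy: E = 3.52 eV = 3.52 * 1.602e-19 = 5.63904e-19 J
lambda = h*c / E = 6.626e-34 * 3e8 / 5.63904e-19
lambda = 3.52507e-07 m = 352.5 nm

352.5


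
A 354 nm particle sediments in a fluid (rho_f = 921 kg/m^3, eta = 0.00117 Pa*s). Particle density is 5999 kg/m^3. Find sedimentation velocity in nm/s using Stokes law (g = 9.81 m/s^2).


Radius R = 354/2 nm = 1.77e-07 m
Density difference = 5999 - 921 = 5078 kg/m^3
v = 2 * R^2 * (rho_p - rho_f) * g / (9 * eta)
v = 2 * (1.77e-07)^2 * 5078 * 9.81 / (9 * 0.00117)
v = 2.96422e-07 m/s = 296.4216 nm/s

296.4216


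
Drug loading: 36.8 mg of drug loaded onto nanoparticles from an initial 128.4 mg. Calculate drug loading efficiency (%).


Drug loading efficiency = (drug loaded / drug initial) * 100
DLE = 36.8 / 128.4 * 100
DLE = 0.2866 * 100
DLE = 28.66%

28.66


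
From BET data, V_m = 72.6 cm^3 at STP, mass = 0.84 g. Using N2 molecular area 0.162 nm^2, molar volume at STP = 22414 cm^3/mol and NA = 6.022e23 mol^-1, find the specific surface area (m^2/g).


Number of moles in monolayer = V_m / 22414 = 72.6 / 22414 = 0.00323905
Number of molecules = moles * NA = 0.00323905 * 6.022e23
SA = molecules * sigma / mass
SA = (72.6 / 22414) * 6.022e23 * 0.162e-18 / 0.84
SA = 376.2 m^2/g

376.2


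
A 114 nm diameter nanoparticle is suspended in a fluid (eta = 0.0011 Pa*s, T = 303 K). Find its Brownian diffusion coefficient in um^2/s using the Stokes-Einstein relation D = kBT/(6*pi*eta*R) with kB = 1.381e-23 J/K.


Radius R = 114/2 = 57 nm = 5.7e-08 m
D = kB*T / (6*pi*eta*R)
D = 1.381e-23 * 303 / (6 * pi * 0.0011 * 5.7e-08)
D = 3.54052e-12 m^2/s = 3.541 um^2/s

3.541


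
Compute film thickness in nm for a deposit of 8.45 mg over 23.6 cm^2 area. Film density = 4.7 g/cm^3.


Convert: m = 8.45 mg = 8.4500e-06 kg, A = 23.6 cm^2 = 2.3600e-03 m^2, rho = 4.7 g/cm^3 = 4700 kg/m^3
t = m / (A * rho)
t = 8.4500e-06 / (2.3600e-03 * 4700)
t = 7.6181e-07 m = 761.8 nm

761.8


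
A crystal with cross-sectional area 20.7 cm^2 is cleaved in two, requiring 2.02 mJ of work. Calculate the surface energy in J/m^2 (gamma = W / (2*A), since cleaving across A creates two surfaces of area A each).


Convert: A = 20.7 cm^2 = 0.00207 m^2, W = 2.02 mJ = 0.00202 J
Cleaving exposes two faces of area A, so total new surface = 2*A and gamma = W / (2*A)
gamma = 0.00202 / (2 * 0.00207)
gamma = 0.488 J/m^2

0.488


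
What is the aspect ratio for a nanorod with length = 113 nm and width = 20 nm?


Aspect ratio AR = length / diameter
AR = 113 / 20
AR = 5.65

5.65


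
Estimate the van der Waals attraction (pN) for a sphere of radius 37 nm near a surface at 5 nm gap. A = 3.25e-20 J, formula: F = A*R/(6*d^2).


Convert to SI: R = 37 nm = 3.7e-08 m, d = 5 nm = 5e-09 m
F = A * R / (6 * d^2)
F = 3.25e-20 * 3.7e-08 / (6 * (5e-09)^2)
F = 8.01667e-12 N = 8.017 pN

8.017


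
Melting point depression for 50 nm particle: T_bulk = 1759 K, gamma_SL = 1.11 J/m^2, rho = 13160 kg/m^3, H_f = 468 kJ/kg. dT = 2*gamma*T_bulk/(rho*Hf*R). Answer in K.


Radius R = 50/2 = 25 nm = 2.5e-08 m
Convert H_f = 468 kJ/kg = 468000 J/kg
dT = 2 * gamma_SL * T_bulk / (rho * H_f * R)
dT = 2 * 1.11 * 1759 / (13160 * 468000 * 2.5e-08)
dT = 25.4 K

25.4


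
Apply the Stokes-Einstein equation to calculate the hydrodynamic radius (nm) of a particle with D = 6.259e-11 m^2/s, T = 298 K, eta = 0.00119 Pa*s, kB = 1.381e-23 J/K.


Stokes-Einstein: R = kB*T / (6*pi*eta*D)
R = 1.381e-23 * 298 / (6 * pi * 0.00119 * 6.259e-11)
R = 2.93128e-09 m = 2.93 nm

2.93


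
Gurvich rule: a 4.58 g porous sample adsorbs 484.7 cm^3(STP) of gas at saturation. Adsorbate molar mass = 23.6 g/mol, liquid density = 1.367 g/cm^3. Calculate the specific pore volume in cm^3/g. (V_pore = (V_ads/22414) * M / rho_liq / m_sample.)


Moles adsorbed n = V_ads / 22414 = 484.7 / 22414 = 2.162488e-02 mol
Liquid volume V_liq = n * M / rho_liq = 2.162488e-02 * 23.6 / 1.367 = 0.37333 cm^3
Specific pore volume V_pore = V_liq / m_sample = 0.37333 / 4.58
V_pore = 0.0815 cm^3/g

0.0815


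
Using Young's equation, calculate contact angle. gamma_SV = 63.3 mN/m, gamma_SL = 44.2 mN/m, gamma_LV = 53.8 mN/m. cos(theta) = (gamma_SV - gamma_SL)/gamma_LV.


cos(theta) = (gamma_SV - gamma_SL) / gamma_LV
cos(theta) = (63.3 - 44.2) / 53.8
cos(theta) = 0.355019
theta = arccos(0.355019) = 69.21 degrees

69.21


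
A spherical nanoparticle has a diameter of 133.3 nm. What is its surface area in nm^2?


Radius r = 133.3/2 = 66.65 nm
Surface area SA = 4 * pi * r^2
SA = 4 * pi * (66.65)^2
SA = 55822.61 nm^2

55822.61


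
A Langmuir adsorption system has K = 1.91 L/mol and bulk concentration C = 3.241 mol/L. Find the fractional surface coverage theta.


Langmuir isotherm: theta = K*C / (1 + K*C)
K*C = 1.91 * 3.241 = 6.19031
theta = 6.19031 / (1 + 6.19031) = 6.19031 / 7.19031
theta = 0.8609

0.8609


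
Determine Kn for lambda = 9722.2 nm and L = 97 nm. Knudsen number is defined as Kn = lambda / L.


Knudsen number Kn = lambda / L
Kn = 9722.2 / 97
Kn = 100.2289

100.2289


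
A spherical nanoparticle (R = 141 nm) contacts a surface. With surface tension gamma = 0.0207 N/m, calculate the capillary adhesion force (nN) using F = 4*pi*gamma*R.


Convert radius: R = 141 nm = 1.41e-07 m
F = 4 * pi * gamma * R
F = 4 * pi * 0.0207 * 1.41e-07
F = 3.66775e-08 N = 36.6775 nN

36.6775


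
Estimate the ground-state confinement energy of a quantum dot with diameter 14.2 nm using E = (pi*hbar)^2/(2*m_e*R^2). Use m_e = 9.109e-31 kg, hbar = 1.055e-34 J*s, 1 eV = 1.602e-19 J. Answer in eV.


Radius R = 14.2/2 = 7.1 nm = 7.1e-09 m
E = (pi * 1.055e-34)^2 / (2 * 9.109e-31 * (7.1e-09)^2)
E(J) = 1.19615e-21
E = E(J) / 1.602e-19 = 0.0075 eV

0.0075


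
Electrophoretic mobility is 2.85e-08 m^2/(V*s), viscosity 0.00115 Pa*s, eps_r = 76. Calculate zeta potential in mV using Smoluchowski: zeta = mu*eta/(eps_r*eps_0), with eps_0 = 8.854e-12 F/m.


Smoluchowski equation: zeta = mu * eta / (eps_r * eps_0)
zeta = 2.85e-08 * 0.00115 / (76 * 8.854e-12)
zeta = 0.048707 V = 48.71 mV

48.71


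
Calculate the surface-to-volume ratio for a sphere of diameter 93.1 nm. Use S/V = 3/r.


Radius r = 93.1/2 = 46.55 nm
S/V = 3 / r = 3 / 46.55
S/V = 0.0644 nm^-1

0.0644


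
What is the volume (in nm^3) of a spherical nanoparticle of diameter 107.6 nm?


Radius r = 107.6/2 = 53.8 nm
Volume V = (4/3) * pi * r^3
V = (4/3) * pi * (53.8)^3
V = 652282.06 nm^3

652282.06


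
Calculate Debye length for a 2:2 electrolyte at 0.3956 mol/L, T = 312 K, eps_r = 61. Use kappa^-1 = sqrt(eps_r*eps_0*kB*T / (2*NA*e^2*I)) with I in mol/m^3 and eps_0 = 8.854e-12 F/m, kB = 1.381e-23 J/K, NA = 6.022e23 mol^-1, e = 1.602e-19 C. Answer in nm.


Ionic strength I = 0.3956 * 2^2 * 1000 = 1582.4 mol/m^3
kappa^-1 = sqrt(61 * 8.854e-12 * 1.381e-23 * 312 / (2 * 6.022e23 * (1.602e-19)^2 * 1582.4))
kappa^-1 = 0.218 nm

0.218


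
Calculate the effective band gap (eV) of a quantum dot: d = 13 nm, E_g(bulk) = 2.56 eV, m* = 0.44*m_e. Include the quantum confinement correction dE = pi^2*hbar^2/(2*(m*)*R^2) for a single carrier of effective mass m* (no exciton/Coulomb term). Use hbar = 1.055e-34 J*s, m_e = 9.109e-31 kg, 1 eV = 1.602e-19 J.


Radius R = 13/2 nm = 6.5e-09 m
Confinement energy dE = pi^2 * hbar^2 / (2 * m_eff * m_e * R^2)
dE = pi^2 * (1.055e-34)^2 / (2 * 0.44 * 9.109e-31 * (6.5e-09)^2) J, divided by 1.602e-19 J/eV
dE = 0.0202 eV
Total band gap = E_g(bulk) + dE = 2.56 + 0.0202 = 2.5802 eV

2.5802


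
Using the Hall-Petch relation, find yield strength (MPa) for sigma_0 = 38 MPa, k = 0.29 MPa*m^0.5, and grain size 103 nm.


d = 103 nm = 1.03e-07 m
sqrt(d) = 0.0003209361
Hall-Petch contribution = k / sqrt(d) = 0.29 / 0.0003209361 = 903.6 MPa
sigma = sigma_0 + k/sqrt(d) = 38 + 903.6 = 941.6 MPa

941.6


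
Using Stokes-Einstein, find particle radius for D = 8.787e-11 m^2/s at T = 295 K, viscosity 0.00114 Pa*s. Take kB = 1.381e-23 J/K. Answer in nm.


Stokes-Einstein: R = kB*T / (6*pi*eta*D)
R = 1.381e-23 * 295 / (6 * pi * 0.00114 * 8.787e-11)
R = 2.15759e-09 m = 2.16 nm

2.16


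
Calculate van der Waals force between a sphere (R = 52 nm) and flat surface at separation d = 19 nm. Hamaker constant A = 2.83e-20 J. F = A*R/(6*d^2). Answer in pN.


Convert to SI: R = 52 nm = 5.2e-08 m, d = 19 nm = 1.9e-08 m
F = A * R / (6 * d^2)
F = 2.83e-20 * 5.2e-08 / (6 * (1.9e-08)^2)
F = 6.79409e-13 N = 0.679 pN

0.679


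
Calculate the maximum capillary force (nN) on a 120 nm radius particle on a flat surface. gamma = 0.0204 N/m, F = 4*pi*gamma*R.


Convert radius: R = 120 nm = 1.2e-07 m
F = 4 * pi * gamma * R
F = 4 * pi * 0.0204 * 1.2e-07
F = 3.07625e-08 N = 30.7625 nN

30.7625


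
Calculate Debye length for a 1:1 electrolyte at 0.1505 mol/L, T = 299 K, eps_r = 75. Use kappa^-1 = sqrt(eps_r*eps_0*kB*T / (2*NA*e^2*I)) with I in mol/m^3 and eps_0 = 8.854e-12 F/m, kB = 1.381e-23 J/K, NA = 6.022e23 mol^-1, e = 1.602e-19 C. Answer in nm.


Ionic strength I = 0.1505 * 1^2 * 1000 = 150.5 mol/m^3
kappa^-1 = sqrt(75 * 8.854e-12 * 1.381e-23 * 299 / (2 * 6.022e23 * (1.602e-19)^2 * 150.5))
kappa^-1 = 0.768 nm

0.768


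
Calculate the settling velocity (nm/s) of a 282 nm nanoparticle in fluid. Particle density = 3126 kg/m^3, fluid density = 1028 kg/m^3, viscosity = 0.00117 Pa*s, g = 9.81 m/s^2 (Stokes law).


Radius R = 282/2 nm = 1.41e-07 m
Density difference = 3126 - 1028 = 2098 kg/m^3
v = 2 * R^2 * (rho_p - rho_f) * g / (9 * eta)
v = 2 * (1.41e-07)^2 * 2098 * 9.81 / (9 * 0.00117)
v = 7.77167e-08 m/s = 77.7167 nm/s

77.7167


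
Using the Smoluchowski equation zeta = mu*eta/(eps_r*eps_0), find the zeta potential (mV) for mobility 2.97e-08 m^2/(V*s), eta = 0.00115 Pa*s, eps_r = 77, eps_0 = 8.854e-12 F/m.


Smoluchowski equation: zeta = mu * eta / (eps_r * eps_0)
zeta = 2.97e-08 * 0.00115 / (77 * 8.854e-12)
zeta = 0.050098 V = 50.1 mV

50.1


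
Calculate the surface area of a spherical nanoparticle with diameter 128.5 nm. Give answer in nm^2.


Radius r = 128.5/2 = 64.25 nm
Surface area SA = 4 * pi * r^2
SA = 4 * pi * (64.25)^2
SA = 51874.76 nm^2

51874.76


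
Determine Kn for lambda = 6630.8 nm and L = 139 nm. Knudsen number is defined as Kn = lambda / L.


Knudsen number Kn = lambda / L
Kn = 6630.8 / 139
Kn = 47.7036

47.7036


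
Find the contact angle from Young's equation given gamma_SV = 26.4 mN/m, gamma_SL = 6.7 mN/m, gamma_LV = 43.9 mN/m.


cos(theta) = (gamma_SV - gamma_SL) / gamma_LV
cos(theta) = (26.4 - 6.7) / 43.9
cos(theta) = 0.448747
theta = arccos(0.448747) = 63.34 degrees

63.34


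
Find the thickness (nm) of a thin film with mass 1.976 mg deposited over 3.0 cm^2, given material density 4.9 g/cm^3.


Convert: m = 1.976 mg = 1.9760e-06 kg, A = 3.0 cm^2 = 3.0000e-04 m^2, rho = 4.9 g/cm^3 = 4900 kg/m^3
t = m / (A * rho)
t = 1.9760e-06 / (3.0000e-04 * 4900)
t = 1.3442e-06 m = 1344.2 nm

1344.2


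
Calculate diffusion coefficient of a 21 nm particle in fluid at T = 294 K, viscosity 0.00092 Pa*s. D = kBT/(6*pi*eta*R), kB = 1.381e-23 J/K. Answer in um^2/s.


Radius R = 21/2 = 10.5 nm = 1.05e-08 m
D = kB*T / (6*pi*eta*R)
D = 1.381e-23 * 294 / (6 * pi * 0.00092 * 1.05e-08)
D = 2.22978e-11 m^2/s = 22.298 um^2/s

22.298


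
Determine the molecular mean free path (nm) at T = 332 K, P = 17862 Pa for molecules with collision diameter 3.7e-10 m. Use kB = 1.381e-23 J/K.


Mean free path: lambda = kB*T / (sqrt(2) * pi * d^2 * P)
lambda = 1.381e-23 * 332 / (sqrt(2) * pi * (3.7e-10)^2 * 17862)
lambda = 4.2202e-07 m
lambda = 422.02 nm

422.02


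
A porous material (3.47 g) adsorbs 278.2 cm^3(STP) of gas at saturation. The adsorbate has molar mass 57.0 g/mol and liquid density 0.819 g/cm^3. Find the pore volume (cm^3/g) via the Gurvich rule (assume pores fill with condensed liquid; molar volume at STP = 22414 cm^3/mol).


Moles adsorbed n = V_ads / 22414 = 278.2 / 22414 = 1.241189e-02 mol
Liquid volume V_liq = n * M / rho_liq = 1.241189e-02 * 57.0 / 0.819 = 0.86383 cm^3
Specific pore volume V_pore = V_liq / m_sample = 0.86383 / 3.47
V_pore = 0.2489 cm^3/g

0.2489


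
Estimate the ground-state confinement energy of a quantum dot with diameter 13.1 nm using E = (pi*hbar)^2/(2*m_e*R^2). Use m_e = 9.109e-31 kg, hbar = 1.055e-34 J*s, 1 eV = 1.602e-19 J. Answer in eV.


Radius R = 13.1/2 = 6.55 nm = 6.55e-09 m
E = (pi * 1.055e-34)^2 / (2 * 9.109e-31 * (6.55e-09)^2)
E(J) = 1.40547e-21
E = E(J) / 1.602e-19 = 0.0088 eV

0.0088


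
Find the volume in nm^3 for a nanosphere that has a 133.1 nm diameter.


Radius r = 133.1/2 = 66.55 nm
Volume V = (4/3) * pi * r^3
V = (4/3) * pi * (66.55)^3
V = 1234618.52 nm^3

1234618.52


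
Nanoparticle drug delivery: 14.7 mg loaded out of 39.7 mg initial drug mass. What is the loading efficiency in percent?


Drug loading efficiency = (drug loaded / drug initial) * 100
DLE = 14.7 / 39.7 * 100
DLE = 0.3703 * 100
DLE = 37.03%

37.03


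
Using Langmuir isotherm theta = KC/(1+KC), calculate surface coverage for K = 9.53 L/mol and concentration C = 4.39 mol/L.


Langmuir isotherm: theta = K*C / (1 + K*C)
K*C = 9.53 * 4.39 = 41.8367
theta = 41.8367 / (1 + 41.8367) = 41.8367 / 42.8367
theta = 0.9767

0.9767


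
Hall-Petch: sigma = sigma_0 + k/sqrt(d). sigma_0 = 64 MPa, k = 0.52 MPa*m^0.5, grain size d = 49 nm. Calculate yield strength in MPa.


d = 49 nm = 4.9e-08 m
sqrt(d) = 0.0002213594
Hall-Petch contribution = k / sqrt(d) = 0.52 / 0.0002213594 = 2349.1 MPa
sigma = sigma_0 + k/sqrt(d) = 64 + 2349.1 = 2413.1 MPa

2413.1


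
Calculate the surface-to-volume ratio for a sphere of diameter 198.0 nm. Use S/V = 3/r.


Radius r = 198.0/2 = 99 nm
S/V = 3 / r = 3 / 99
S/V = 0.0303 nm^-1

0.0303


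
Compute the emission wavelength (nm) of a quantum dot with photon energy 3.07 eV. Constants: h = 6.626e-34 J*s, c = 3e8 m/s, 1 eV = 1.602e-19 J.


Convert energy: E = 3.07 eV = 3.07 * 1.602e-19 = 4.91814e-19 J
lambda = h*c / E = 6.626e-34 * 3e8 / 4.91814e-19
lambda = 4.04177e-07 m = 404.2 nm

404.2


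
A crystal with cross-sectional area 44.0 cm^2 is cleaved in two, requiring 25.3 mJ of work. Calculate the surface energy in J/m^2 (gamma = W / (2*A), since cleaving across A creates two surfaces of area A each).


Convert: A = 44.0 cm^2 = 0.0044 m^2, W = 25.3 mJ = 0.0253 J
Cleaving exposes two faces of area A, so total new surface = 2*A and gamma = W / (2*A)
gamma = 0.0253 / (2 * 0.0044)
gamma = 2.875 J/m^2

2.875


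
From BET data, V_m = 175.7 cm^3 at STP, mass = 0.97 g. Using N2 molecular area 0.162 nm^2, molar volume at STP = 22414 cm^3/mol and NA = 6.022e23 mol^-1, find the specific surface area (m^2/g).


Number of moles in monolayer = V_m / 22414 = 175.7 / 22414 = 0.00783885
Number of molecules = moles * NA = 0.00783885 * 6.022e23
SA = molecules * sigma / mass
SA = (175.7 / 22414) * 6.022e23 * 0.162e-18 / 0.97
SA = 788.4 m^2/g

788.4


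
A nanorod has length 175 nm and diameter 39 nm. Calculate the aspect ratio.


Aspect ratio AR = length / diameter
AR = 175 / 39
AR = 4.49

4.49


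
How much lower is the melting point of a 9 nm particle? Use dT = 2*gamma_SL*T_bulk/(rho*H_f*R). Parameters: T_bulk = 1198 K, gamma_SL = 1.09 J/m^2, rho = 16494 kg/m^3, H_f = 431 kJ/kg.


Radius R = 9/2 = 4.5 nm = 4.5e-09 m
Convert H_f = 431 kJ/kg = 431000 J/kg
dT = 2 * gamma_SL * T_bulk / (rho * H_f * R)
dT = 2 * 1.09 * 1198 / (16494 * 431000 * 4.5e-09)
dT = 81.6 K

81.6


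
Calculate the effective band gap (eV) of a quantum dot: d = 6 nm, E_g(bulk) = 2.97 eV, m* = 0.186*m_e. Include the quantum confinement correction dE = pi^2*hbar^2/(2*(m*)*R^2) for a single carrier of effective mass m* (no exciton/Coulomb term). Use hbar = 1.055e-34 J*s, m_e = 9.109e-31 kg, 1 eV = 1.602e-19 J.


Radius R = 6/2 nm = 3e-09 m
Confinement energy dE = pi^2 * hbar^2 / (2 * m_eff * m_e * R^2)
dE = pi^2 * (1.055e-34)^2 / (2 * 0.186 * 9.109e-31 * (3e-09)^2) J, divided by 1.602e-19 J/eV
dE = 0.2248 eV
Total band gap = E_g(bulk) + dE = 2.97 + 0.2248 = 3.1948 eV

3.1948


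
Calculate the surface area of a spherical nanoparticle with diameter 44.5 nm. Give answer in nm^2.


Radius r = 44.5/2 = 22.25 nm
Surface area SA = 4 * pi * r^2
SA = 4 * pi * (22.25)^2
SA = 6221.14 nm^2

6221.14


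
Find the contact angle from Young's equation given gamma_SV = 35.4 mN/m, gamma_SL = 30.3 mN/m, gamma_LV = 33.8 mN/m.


cos(theta) = (gamma_SV - gamma_SL) / gamma_LV
cos(theta) = (35.4 - 30.3) / 33.8
cos(theta) = 0.150888
theta = arccos(0.150888) = 81.32 degrees

81.32


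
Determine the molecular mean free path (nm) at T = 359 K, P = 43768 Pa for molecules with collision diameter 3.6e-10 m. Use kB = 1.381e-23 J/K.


Mean free path: lambda = kB*T / (sqrt(2) * pi * d^2 * P)
lambda = 1.381e-23 * 359 / (sqrt(2) * pi * (3.6e-10)^2 * 43768)
lambda = 1.96726e-07 m
lambda = 196.73 nm

196.73


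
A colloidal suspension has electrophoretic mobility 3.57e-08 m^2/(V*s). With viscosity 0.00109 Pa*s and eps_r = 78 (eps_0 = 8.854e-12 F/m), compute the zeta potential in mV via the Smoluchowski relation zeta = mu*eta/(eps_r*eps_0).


Smoluchowski equation: zeta = mu * eta / (eps_r * eps_0)
zeta = 3.57e-08 * 0.00109 / (78 * 8.854e-12)
zeta = 0.056346 V = 56.35 mV

56.35


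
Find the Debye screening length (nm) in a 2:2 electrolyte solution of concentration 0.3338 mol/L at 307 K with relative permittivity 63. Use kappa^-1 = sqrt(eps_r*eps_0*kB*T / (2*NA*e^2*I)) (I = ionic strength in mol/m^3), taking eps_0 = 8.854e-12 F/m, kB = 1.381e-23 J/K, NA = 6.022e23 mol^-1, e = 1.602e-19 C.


Ionic strength I = 0.3338 * 2^2 * 1000 = 1335.2 mol/m^3
kappa^-1 = sqrt(63 * 8.854e-12 * 1.381e-23 * 307 / (2 * 6.022e23 * (1.602e-19)^2 * 1335.2))
kappa^-1 = 0.239 nm

0.239


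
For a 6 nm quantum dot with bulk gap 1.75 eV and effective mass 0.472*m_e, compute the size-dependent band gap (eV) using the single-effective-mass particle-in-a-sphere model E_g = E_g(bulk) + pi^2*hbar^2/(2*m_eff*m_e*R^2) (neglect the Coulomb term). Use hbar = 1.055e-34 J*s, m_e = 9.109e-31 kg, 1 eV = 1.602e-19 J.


Radius R = 6/2 nm = 3e-09 m
Confinement energy dE = pi^2 * hbar^2 / (2 * m_eff * m_e * R^2)
dE = pi^2 * (1.055e-34)^2 / (2 * 0.472 * 9.109e-31 * (3e-09)^2) J, divided by 1.602e-19 J/eV
dE = 0.0886 eV
Total band gap = E_g(bulk) + dE = 1.75 + 0.0886 = 1.8386 eV

1.8386


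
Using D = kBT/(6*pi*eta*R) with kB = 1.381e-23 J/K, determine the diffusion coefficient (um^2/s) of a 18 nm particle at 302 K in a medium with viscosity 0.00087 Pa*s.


Radius R = 18/2 = 9 nm = 9e-09 m
D = kB*T / (6*pi*eta*R)
D = 1.381e-23 * 302 / (6 * pi * 0.00087 * 9e-09)
D = 2.82578e-11 m^2/s = 28.258 um^2/s

28.258


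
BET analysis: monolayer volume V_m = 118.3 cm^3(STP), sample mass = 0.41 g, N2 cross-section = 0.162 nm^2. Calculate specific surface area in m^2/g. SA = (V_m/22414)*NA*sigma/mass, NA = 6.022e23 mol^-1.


Number of moles in monolayer = V_m / 22414 = 118.3 / 22414 = 0.00527795
Number of molecules = moles * NA = 0.00527795 * 6.022e23
SA = molecules * sigma / mass
SA = (118.3 / 22414) * 6.022e23 * 0.162e-18 / 0.41
SA = 1255.8 m^2/g

1255.8


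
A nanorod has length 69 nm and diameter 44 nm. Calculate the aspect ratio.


Aspect ratio AR = length / diameter
AR = 69 / 44
AR = 1.57

1.57


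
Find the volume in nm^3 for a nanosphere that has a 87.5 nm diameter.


Radius r = 87.5/2 = 43.75 nm
Volume V = (4/3) * pi * r^3
V = (4/3) * pi * (43.75)^3
V = 350770.27 nm^3

350770.27


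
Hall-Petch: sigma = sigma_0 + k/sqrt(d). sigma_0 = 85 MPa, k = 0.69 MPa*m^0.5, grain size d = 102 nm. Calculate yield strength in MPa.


d = 102 nm = 1.02e-07 m
sqrt(d) = 0.0003193744
Hall-Petch contribution = k / sqrt(d) = 0.69 / 0.0003193744 = 2160.5 MPa
sigma = sigma_0 + k/sqrt(d) = 85 + 2160.5 = 2245.5 MPa

2245.5


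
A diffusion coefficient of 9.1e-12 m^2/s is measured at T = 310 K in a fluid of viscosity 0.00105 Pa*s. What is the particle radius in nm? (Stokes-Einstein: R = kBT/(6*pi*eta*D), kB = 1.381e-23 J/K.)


Stokes-Einstein: R = kB*T / (6*pi*eta*D)
R = 1.381e-23 * 310 / (6 * pi * 0.00105 * 9.1e-12)
R = 2.37697e-08 m = 23.77 nm

23.77


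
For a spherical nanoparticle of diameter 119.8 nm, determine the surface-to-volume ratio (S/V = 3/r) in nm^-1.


Radius r = 119.8/2 = 59.9 nm
S/V = 3 / r = 3 / 59.9
S/V = 0.0501 nm^-1

0.0501


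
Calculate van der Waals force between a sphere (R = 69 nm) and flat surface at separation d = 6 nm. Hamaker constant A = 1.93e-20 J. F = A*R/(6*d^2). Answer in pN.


Convert to SI: R = 69 nm = 6.9e-08 m, d = 6 nm = 6e-09 m
F = A * R / (6 * d^2)
F = 1.93e-20 * 6.9e-08 / (6 * (6e-09)^2)
F = 6.16528e-12 N = 6.165 pN

6.165


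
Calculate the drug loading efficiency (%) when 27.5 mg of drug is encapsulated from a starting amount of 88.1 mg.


Drug loading efficiency = (drug loaded / drug initial) * 100
DLE = 27.5 / 88.1 * 100
DLE = 0.3121 * 100
DLE = 31.21%

31.21


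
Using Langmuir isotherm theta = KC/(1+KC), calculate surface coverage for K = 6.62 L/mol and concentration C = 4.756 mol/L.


Langmuir isotherm: theta = K*C / (1 + K*C)
K*C = 6.62 * 4.756 = 31.48472
theta = 31.48472 / (1 + 31.48472) = 31.48472 / 32.48472
theta = 0.9692

0.9692


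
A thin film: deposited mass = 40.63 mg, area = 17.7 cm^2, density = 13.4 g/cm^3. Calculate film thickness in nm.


Convert: m = 40.63 mg = 4.0630e-05 kg, A = 17.7 cm^2 = 1.7700e-03 m^2, rho = 13.4 g/cm^3 = 13400 kg/m^3
t = m / (A * rho)
t = 4.0630e-05 / (1.7700e-03 * 13400)
t = 1.7130e-06 m = 1713.0 nm

1713.0


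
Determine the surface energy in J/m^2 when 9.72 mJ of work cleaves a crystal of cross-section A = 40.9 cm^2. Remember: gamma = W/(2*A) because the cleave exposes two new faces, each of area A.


Convert: A = 40.9 cm^2 = 0.00409 m^2, W = 9.72 mJ = 0.00972 J
Cleaving exposes two faces of area A, so total new surface = 2*A and gamma = W / (2*A)
gamma = 0.00972 / (2 * 0.00409)
gamma = 1.188 J/m^2

1.188


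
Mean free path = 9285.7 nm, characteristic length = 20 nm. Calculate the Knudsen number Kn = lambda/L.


Knudsen number Kn = lambda / L
Kn = 9285.7 / 20
Kn = 464.285

464.285


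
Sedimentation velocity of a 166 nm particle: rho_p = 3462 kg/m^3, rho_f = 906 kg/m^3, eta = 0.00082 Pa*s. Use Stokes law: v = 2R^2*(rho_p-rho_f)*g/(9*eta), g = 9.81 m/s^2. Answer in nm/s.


Radius R = 166/2 nm = 8.3e-08 m
Density difference = 3462 - 906 = 2556 kg/m^3
v = 2 * R^2 * (rho_p - rho_f) * g / (9 * eta)
v = 2 * (8.3e-08)^2 * 2556 * 9.81 / (9 * 0.00082)
v = 4.68123e-08 m/s = 46.8123 nm/s

46.8123


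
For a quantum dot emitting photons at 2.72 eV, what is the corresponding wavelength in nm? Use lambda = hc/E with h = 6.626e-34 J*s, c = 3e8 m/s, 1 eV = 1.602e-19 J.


Convert energy: E = 2.72 eV = 2.72 * 1.602e-19 = 4.35744e-19 J
lambda = h*c / E = 6.626e-34 * 3e8 / 4.35744e-19
lambda = 4.56185e-07 m = 456.2 nm

456.2


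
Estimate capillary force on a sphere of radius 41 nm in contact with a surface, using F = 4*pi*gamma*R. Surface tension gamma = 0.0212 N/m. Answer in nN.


Convert radius: R = 41 nm = 4.1e-08 m
F = 4 * pi * gamma * R
F = 4 * pi * 0.0212 * 4.1e-08
F = 1.09227e-08 N = 10.9227 nN

10.9227


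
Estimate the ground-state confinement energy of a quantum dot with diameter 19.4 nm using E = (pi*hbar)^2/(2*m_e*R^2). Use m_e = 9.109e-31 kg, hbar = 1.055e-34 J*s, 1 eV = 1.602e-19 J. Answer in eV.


Radius R = 19.4/2 = 9.7 nm = 9.7e-09 m
E = (pi * 1.055e-34)^2 / (2 * 9.109e-31 * (9.7e-09)^2)
E(J) = 6.40856e-22
E = E(J) / 1.602e-19 = 0.004 eV

0.004


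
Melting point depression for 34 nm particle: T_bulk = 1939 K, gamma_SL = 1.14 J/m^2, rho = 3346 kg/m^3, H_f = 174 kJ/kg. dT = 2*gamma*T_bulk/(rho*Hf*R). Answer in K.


Radius R = 34/2 = 17 nm = 1.7e-08 m
Convert H_f = 174 kJ/kg = 174000 J/kg
dT = 2 * gamma_SL * T_bulk / (rho * H_f * R)
dT = 2 * 1.14 * 1939 / (3346 * 174000 * 1.7e-08)
dT = 446.7 K

446.7


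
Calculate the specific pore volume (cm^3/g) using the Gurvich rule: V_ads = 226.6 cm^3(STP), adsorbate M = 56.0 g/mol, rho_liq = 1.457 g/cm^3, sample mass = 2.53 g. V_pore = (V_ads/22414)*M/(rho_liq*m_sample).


Moles adsorbed n = V_ads / 22414 = 226.6 / 22414 = 1.010975e-02 mol
Liquid volume V_liq = n * M / rho_liq = 1.010975e-02 * 56.0 / 1.457 = 0.38857 cm^3
Specific pore volume V_pore = V_liq / m_sample = 0.38857 / 2.53
V_pore = 0.1536 cm^3/g

0.1536


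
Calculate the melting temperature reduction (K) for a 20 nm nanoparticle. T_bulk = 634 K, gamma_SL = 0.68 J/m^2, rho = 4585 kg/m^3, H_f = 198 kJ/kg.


Radius R = 20/2 = 10 nm = 1e-08 m
Convert H_f = 198 kJ/kg = 198000 J/kg
dT = 2 * gamma_SL * T_bulk / (rho * H_f * R)
dT = 2 * 0.68 * 634 / (4585 * 198000 * 1e-08)
dT = 95.0 K

95.0


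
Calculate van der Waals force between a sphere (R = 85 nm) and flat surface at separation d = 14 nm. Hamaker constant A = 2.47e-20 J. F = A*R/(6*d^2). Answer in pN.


Convert to SI: R = 85 nm = 8.5e-08 m, d = 14 nm = 1.4e-08 m
F = A * R / (6 * d^2)
F = 2.47e-20 * 8.5e-08 / (6 * (1.4e-08)^2)
F = 1.78529e-12 N = 1.785 pN

1.785


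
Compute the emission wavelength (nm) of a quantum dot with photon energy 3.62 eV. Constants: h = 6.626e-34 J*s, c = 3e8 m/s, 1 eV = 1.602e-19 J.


Convert energy: E = 3.62 eV = 3.62 * 1.602e-19 = 5.79924e-19 J
lambda = h*c / E = 6.626e-34 * 3e8 / 5.79924e-19
lambda = 3.42769e-07 m = 342.8 nm

342.8


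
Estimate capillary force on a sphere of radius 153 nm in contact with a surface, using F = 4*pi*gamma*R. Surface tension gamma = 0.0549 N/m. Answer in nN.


Convert radius: R = 153 nm = 1.53e-07 m
F = 4 * pi * gamma * R
F = 4 * pi * 0.0549 * 1.53e-07
F = 1.05554e-07 N = 105.5537 nN

105.5537


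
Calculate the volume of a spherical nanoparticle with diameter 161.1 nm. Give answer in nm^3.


Radius r = 161.1/2 = 80.55 nm
Volume V = (4/3) * pi * r^3
V = (4/3) * pi * (80.55)^3
V = 2189199.01 nm^3

2189199.01


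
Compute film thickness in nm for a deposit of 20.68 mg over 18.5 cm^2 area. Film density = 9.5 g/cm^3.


Convert: m = 20.68 mg = 2.0680e-05 kg, A = 18.5 cm^2 = 1.8500e-03 m^2, rho = 9.5 g/cm^3 = 9500 kg/m^3
t = m / (A * rho)
t = 2.0680e-05 / (1.8500e-03 * 9500)
t = 1.1767e-06 m = 1176.7 nm

1176.7


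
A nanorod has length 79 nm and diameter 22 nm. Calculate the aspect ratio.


Aspect ratio AR = length / diameter
AR = 79 / 22
AR = 3.59

3.59


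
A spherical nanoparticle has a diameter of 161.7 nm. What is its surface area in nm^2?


Radius r = 161.7/2 = 80.85 nm
Surface area SA = 4 * pi * r^2
SA = 4 * pi * (80.85)^2
SA = 82142.88 nm^2

82142.88


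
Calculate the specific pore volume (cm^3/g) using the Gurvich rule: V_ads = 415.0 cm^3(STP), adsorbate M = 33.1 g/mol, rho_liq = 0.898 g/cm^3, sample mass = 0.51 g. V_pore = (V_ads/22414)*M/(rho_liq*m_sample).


Moles adsorbed n = V_ads / 22414 = 415.0 / 22414 = 1.851521e-02 mol
Liquid volume V_liq = n * M / rho_liq = 1.851521e-02 * 33.1 / 0.898 = 0.68247 cm^3
Specific pore volume V_pore = V_liq / m_sample = 0.68247 / 0.51
V_pore = 1.3382 cm^3/g

1.3382


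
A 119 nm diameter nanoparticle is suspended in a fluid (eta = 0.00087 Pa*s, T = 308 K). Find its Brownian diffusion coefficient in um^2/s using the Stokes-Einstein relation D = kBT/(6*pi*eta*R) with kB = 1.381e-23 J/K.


Radius R = 119/2 = 59.5 nm = 5.95e-08 m
D = kB*T / (6*pi*eta*R)
D = 1.381e-23 * 308 / (6 * pi * 0.00087 * 5.95e-08)
D = 4.3592e-12 m^2/s = 4.359 um^2/s

4.359


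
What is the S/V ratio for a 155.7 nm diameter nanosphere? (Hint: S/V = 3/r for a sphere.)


Radius r = 155.7/2 = 77.85 nm
S/V = 3 / r = 3 / 77.85
S/V = 0.0385 nm^-1

0.0385


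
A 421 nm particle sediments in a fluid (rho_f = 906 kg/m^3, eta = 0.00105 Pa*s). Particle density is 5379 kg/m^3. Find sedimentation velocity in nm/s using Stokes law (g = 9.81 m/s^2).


Radius R = 421/2 nm = 2.105e-07 m
Density difference = 5379 - 906 = 4473 kg/m^3
v = 2 * R^2 * (rho_p - rho_f) * g / (9 * eta)
v = 2 * (2.105e-07)^2 * 4473 * 9.81 / (9 * 0.00105)
v = 4.115e-07 m/s = 411.5004 nm/s

411.5004


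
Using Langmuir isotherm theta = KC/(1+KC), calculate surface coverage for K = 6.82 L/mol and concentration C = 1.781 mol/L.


Langmuir isotherm: theta = K*C / (1 + K*C)
K*C = 6.82 * 1.781 = 12.14642
theta = 12.14642 / (1 + 12.14642) = 12.14642 / 13.14642
theta = 0.9239

0.9239


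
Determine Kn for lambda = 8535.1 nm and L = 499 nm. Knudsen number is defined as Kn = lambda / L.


Knudsen number Kn = lambda / L
Kn = 8535.1 / 499
Kn = 17.1044

17.1044


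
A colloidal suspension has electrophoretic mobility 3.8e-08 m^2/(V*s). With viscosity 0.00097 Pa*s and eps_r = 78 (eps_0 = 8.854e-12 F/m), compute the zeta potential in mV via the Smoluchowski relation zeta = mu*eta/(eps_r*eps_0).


Smoluchowski equation: zeta = mu * eta / (eps_r * eps_0)
zeta = 3.8e-08 * 0.00097 / (78 * 8.854e-12)
zeta = 0.053373 V = 53.37 mV

53.37


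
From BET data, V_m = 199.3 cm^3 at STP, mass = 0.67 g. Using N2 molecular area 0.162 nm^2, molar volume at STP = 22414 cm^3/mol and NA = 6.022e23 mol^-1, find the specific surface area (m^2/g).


Number of moles in monolayer = V_m / 22414 = 199.3 / 22414 = 0.00889176
Number of molecules = moles * NA = 0.00889176 * 6.022e23
SA = molecules * sigma / mass
SA = (199.3 / 22414) * 6.022e23 * 0.162e-18 / 0.67
SA = 1294.7 m^2/g

1294.7


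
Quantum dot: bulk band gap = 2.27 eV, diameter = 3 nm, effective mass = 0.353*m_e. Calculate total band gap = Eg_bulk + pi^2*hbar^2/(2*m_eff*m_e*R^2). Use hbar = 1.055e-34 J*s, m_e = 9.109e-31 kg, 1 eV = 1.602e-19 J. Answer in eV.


Radius R = 3/2 nm = 1.5e-09 m
Confinement energy dE = pi^2 * hbar^2 / (2 * m_eff * m_e * R^2)
dE = pi^2 * (1.055e-34)^2 / (2 * 0.353 * 9.109e-31 * (1.5e-09)^2) J, divided by 1.602e-19 J/eV
dE = 0.4739 eV
Total band gap = E_g(bulk) + dE = 2.27 + 0.4739 = 2.7439 eV

2.7439


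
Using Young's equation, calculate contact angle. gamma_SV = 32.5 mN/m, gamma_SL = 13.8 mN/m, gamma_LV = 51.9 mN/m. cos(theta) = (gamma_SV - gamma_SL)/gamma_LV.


cos(theta) = (gamma_SV - gamma_SL) / gamma_LV
cos(theta) = (32.5 - 13.8) / 51.9
cos(theta) = 0.360308
theta = arccos(0.360308) = 68.88 degrees

68.88


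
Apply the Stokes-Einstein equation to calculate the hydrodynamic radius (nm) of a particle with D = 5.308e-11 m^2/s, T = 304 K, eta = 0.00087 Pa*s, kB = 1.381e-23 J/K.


Stokes-Einstein: R = kB*T / (6*pi*eta*D)
R = 1.381e-23 * 304 / (6 * pi * 0.00087 * 5.308e-11)
R = 4.82299e-09 m = 4.82 nm

4.82


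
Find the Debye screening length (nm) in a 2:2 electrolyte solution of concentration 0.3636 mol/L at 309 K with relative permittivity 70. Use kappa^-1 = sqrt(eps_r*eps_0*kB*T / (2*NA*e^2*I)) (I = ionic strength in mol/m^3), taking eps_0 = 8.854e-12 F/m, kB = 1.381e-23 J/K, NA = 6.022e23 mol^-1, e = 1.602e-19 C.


Ionic strength I = 0.3636 * 2^2 * 1000 = 1454.4 mol/m^3
kappa^-1 = sqrt(70 * 8.854e-12 * 1.381e-23 * 309 / (2 * 6.022e23 * (1.602e-19)^2 * 1454.4))
kappa^-1 = 0.243 nm

0.243


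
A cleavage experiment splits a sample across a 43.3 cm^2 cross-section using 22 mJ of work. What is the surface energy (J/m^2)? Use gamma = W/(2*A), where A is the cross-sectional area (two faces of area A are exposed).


Convert: A = 43.3 cm^2 = 0.00433 m^2, W = 22 mJ = 0.022 J
Cleaving exposes two faces of area A, so total new surface = 2*A and gamma = W / (2*A)
gamma = 0.022 / (2 * 0.00433)
gamma = 2.54 J/m^2

2.54


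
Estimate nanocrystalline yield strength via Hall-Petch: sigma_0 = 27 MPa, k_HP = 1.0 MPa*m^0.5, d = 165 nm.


d = 165 nm = 1.65e-07 m
sqrt(d) = 0.0004062019
Hall-Petch contribution = k / sqrt(d) = 1.0 / 0.0004062019 = 2461.8 MPa
sigma = sigma_0 + k/sqrt(d) = 27 + 2461.8 = 2488.8 MPa

2488.8


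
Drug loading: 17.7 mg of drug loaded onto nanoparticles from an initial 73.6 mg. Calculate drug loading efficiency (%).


Drug loading efficiency = (drug loaded / drug initial) * 100
DLE = 17.7 / 73.6 * 100
DLE = 0.2405 * 100
DLE = 24.05%

24.05


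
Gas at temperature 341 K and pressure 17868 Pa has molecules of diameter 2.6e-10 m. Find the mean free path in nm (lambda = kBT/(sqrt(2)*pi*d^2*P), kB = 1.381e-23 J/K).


Mean free path: lambda = kB*T / (sqrt(2) * pi * d^2 * P)
lambda = 1.381e-23 * 341 / (sqrt(2) * pi * (2.6e-10)^2 * 17868)
lambda = 8.77527e-07 m
lambda = 877.53 nm

877.53


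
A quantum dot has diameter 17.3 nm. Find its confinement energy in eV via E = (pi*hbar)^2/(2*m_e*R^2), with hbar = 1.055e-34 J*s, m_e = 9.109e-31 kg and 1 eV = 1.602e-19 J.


Radius R = 17.3/2 = 8.65 nm = 8.65e-09 m
E = (pi * 1.055e-34)^2 / (2 * 9.109e-31 * (8.65e-09)^2)
E(J) = 8.05883e-22
E = E(J) / 1.602e-19 = 0.005 eV

0.005


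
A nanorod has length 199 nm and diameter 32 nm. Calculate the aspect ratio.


Aspect ratio AR = length / diameter
AR = 199 / 32
AR = 6.22

6.22


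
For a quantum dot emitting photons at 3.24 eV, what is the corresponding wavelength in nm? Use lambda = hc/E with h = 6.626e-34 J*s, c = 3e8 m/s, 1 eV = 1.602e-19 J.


Convert energy: E = 3.24 eV = 3.24 * 1.602e-19 = 5.19048e-19 J
lambda = h*c / E = 6.626e-34 * 3e8 / 5.19048e-19
lambda = 3.8297e-07 m = 383.0 nm

383.0


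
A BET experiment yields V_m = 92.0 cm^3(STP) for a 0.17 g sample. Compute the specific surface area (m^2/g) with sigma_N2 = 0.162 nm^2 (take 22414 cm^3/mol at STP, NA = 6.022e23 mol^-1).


Number of moles in monolayer = V_m / 22414 = 92.0 / 22414 = 0.00410458
Number of molecules = moles * NA = 0.00410458 * 6.022e23
SA = molecules * sigma / mass
SA = (92.0 / 22414) * 6.022e23 * 0.162e-18 / 0.17
SA = 2355.5 m^2/g

2355.5


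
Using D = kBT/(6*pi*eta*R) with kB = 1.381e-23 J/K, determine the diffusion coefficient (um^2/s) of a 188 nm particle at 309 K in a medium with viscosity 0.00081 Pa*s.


Radius R = 188/2 = 94 nm = 9.4e-08 m
D = kB*T / (6*pi*eta*R)
D = 1.381e-23 * 309 / (6 * pi * 0.00081 * 9.4e-08)
D = 2.9733e-12 m^2/s = 2.973 um^2/s

2.973


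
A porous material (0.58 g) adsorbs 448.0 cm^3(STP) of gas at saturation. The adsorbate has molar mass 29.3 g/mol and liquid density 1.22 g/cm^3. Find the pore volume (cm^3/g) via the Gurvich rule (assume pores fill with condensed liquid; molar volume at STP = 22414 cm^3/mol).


Moles adsorbed n = V_ads / 22414 = 448.0 / 22414 = 1.998751e-02 mol
Liquid volume V_liq = n * M / rho_liq = 1.998751e-02 * 29.3 / 1.22 = 0.48003 cm^3
Specific pore volume V_pore = V_liq / m_sample = 0.48003 / 0.58
V_pore = 0.8276 cm^3/g

0.8276


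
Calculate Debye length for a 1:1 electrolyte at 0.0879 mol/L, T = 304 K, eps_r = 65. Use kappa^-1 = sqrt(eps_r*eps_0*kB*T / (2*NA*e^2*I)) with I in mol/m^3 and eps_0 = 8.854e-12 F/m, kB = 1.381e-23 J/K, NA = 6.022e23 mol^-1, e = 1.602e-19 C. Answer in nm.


Ionic strength I = 0.0879 * 1^2 * 1000 = 87.9 mol/m^3
kappa^-1 = sqrt(65 * 8.854e-12 * 1.381e-23 * 304 / (2 * 6.022e23 * (1.602e-19)^2 * 87.9))
kappa^-1 = 0.943 nm

0.943


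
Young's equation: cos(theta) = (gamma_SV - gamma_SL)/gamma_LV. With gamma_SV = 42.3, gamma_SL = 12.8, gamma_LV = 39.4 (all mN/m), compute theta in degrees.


cos(theta) = (gamma_SV - gamma_SL) / gamma_LV
cos(theta) = (42.3 - 12.8) / 39.4
cos(theta) = 0.748731
theta = arccos(0.748731) = 41.52 degrees

41.52


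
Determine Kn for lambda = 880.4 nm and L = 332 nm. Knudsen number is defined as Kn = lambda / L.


Knudsen number Kn = lambda / L
Kn = 880.4 / 332
Kn = 2.6518

2.6518
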